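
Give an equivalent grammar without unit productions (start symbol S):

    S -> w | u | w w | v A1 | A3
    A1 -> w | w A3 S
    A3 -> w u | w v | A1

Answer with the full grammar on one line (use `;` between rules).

Unit pairs: A3 ⇒* {A1}; S ⇒* {A1, A3}.
Replace each nonterminal's rules with the union of the non-unit rules of every nonterminal it unit-derives.

S -> w | w A3 S | u | w w | v A1 | w u | w v; A1 -> w | w A3 S; A3 -> w | w A3 S | w u | w v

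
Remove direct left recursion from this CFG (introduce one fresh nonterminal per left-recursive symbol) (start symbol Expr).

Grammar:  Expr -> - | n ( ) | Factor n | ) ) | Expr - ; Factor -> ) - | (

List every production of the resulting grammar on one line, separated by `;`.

Expr is directly left-recursive.
For Expr: α = {-}, β = {-, n ( ), Factor n, ) )}. Rewrite as Expr → β Expr1 and Expr1 → α Expr1 | ε.

Expr -> - Expr1 | n ( ) Expr1 | Factor n Expr1 | ) ) Expr1; Factor -> ) - | (; Expr1 -> - Expr1 | ε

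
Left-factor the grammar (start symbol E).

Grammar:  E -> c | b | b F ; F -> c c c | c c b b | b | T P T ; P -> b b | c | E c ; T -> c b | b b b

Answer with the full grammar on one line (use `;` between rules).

E -> c | b E'; F -> b | T P T | c c F'; P -> b b | c | E c; T -> c b | b b b; E' -> eps | F; F' -> c | b b

E has alternatives sharing prefix 'b': factor to E → b E' with E' → ε | F.
F has alternatives sharing prefix 'c c': factor to F → c c F' with F' → c | b b.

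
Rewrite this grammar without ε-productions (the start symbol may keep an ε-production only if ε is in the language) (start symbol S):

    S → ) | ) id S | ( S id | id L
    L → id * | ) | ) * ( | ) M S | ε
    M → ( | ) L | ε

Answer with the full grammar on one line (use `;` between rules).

S → ) | ) id S | ( S id | id L | id; L → id * | ) | ) * ( | ) M S | ) S; M → ( | ) L | )

Nullable nonterminals: {L, M}.
ε ∉ L(G), so no ε-production is kept.
Add the nullable-subset variants: S → id L gives id L | id. L → ) M S gives ) M S | ) S. M → ) L gives ) L | ).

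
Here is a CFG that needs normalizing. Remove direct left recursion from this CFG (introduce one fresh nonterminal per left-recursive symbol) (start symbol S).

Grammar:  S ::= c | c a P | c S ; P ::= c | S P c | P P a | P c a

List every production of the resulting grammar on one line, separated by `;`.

P is directly left-recursive.
For P: α = {P a, c a}, β = {c, S P c}. Rewrite as P → β P' and P' → α P' | ε.

S ::= c | c a P | c S; P ::= c P' | S P c P'; P' ::= P a P' | c a P' | ε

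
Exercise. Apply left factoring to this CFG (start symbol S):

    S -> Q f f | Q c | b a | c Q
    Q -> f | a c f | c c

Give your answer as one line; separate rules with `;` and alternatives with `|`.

S -> b a | c Q | Q S'; Q -> f | a c f | c c; S' -> f f | c

S has alternatives sharing prefix 'Q': factor to S → Q S' with S' → f f | c.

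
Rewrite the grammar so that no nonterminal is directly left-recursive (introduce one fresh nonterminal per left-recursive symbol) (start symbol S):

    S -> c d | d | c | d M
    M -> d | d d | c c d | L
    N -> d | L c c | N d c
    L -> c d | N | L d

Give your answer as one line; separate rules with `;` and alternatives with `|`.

S -> c d | d | c | d M; M -> d | d d | c c d | L; N -> d N' | L c c N'; L -> c d L' | N L'; N' -> d c N' | ε; L' -> d L' | ε

Directly left-recursive nonterminals: N, L.
For N: α = {d c}, β = {d, L c c}. Rewrite as N → β N' and N' → α N' | ε.
For L: α = {d}, β = {c d, N}. Rewrite as L → β L' and L' → α L' | ε.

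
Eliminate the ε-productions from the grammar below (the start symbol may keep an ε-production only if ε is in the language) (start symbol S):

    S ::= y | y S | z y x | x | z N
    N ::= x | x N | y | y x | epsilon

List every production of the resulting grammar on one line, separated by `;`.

S ::= y | y S | z y x | x | z N | z; N ::= x | x N | y | y x

The nullable symbols are {N}.
ε ∉ L(G), so no ε-production is kept.
Expand every rule over subsets of its nullable positions: S → z N gives z N | z.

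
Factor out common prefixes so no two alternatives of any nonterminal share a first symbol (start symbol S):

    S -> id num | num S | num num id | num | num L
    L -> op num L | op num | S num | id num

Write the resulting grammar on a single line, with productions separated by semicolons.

S -> id num | num S'; L -> S num | id num | op num L'; S' -> S | num id | ε | L; L' -> L | ε

S has alternatives sharing prefix 'num': factor to S → num S' with S' → S | num id | ε | L.
L has alternatives sharing prefix 'op num': factor to L → op num L' with L' → L | ε.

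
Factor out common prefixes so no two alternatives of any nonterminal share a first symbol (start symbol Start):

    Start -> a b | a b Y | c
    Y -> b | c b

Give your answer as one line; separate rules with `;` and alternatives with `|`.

Start has alternatives sharing prefix 'a b': factor to Start → a b Start1 with Start1 → ε | Y.

Start -> c | a b Start1; Y -> b | c b; Start1 -> ε | Y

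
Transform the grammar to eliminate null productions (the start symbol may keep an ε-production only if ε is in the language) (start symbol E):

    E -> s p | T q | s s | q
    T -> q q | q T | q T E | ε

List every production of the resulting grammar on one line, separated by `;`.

The nullable symbols are {T}.
ε ∉ L(G), so no ε-production is kept.
Add the nullable-subset variants: E → T q gives T q | q. T → q T gives q T | q. T → q T E gives q T E | q E.

E -> s p | T q | q | s s; T -> q q | q T | q | q T E | q E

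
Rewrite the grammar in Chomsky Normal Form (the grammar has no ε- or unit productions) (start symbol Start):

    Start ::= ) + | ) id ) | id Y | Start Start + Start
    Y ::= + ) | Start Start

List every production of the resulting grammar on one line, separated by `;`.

Start ::= X1 X2 | X1 Y1 | X3 Y | Start Y2; Y ::= X2 X1 | Start Start; X1 ::= ); X2 ::= +; X3 ::= id; Y1 ::= X3 X1; Y2 ::= Start Y3; Y3 ::= X2 Start

Introduce a nonterminal for each terminal appearing in a rule of length ≥ 2: X1 → ), X2 → +, X3 → id.
Binarize each right-hand side of length ≥ 3 by chaining fresh nonterminals (Y1, Y2, …): affected rules were Start → X1 X3 X1; Start → Start Start X2 Start.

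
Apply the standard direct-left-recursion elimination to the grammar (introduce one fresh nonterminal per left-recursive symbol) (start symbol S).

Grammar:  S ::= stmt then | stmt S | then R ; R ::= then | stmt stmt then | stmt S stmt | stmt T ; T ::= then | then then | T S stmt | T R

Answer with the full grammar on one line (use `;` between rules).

S ::= stmt then | stmt S | then R; R ::= then | stmt stmt then | stmt S stmt | stmt T; T ::= then T' | then then T'; T' ::= S stmt T' | R T' | ε

Left recursion appears on T.
For T: α = {S stmt, R}, β = {then, then then}. Rewrite as T → β T' and T' → α T' | ε.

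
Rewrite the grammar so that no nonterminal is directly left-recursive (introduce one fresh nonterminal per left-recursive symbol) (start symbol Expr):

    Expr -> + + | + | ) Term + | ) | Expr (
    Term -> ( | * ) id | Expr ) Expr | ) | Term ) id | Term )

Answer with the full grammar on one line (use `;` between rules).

Expr -> + + Expr1 | + Expr1 | ) Term + Expr1 | ) Expr1; Term -> ( Term1 | * ) id Term1 | Expr ) Expr Term1 | ) Term1; Expr1 -> ( Expr1 | ε; Term1 -> ) id Term1 | ) Term1 | ε

Left recursion appears on Expr, Term.
For Expr: α = {(}, β = {+ +, +, ) Term +, )}. Rewrite as Expr → β Expr1 and Expr1 → α Expr1 | ε.
For Term: α = {) id, )}, β = {(, * ) id, Expr ) Expr, )}. Rewrite as Term → β Term1 and Term1 → α Term1 | ε.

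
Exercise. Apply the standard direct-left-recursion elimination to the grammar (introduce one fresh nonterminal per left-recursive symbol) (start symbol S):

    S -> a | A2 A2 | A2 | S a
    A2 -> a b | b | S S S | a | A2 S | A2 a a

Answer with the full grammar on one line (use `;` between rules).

Left recursion appears on S, A2.
For S: α = {a}, β = {a, A2 A2, A2}. Rewrite as S → β S' and S' → α S' | ε.
For A2: α = {S, a a}, β = {a b, b, S S S, a}. Rewrite as A2 → β A2' and A2' → α A2' | ε.

S -> a S' | A2 A2 S' | A2 S'; A2 -> a b A2' | b A2' | S S S A2' | a A2'; S' -> a S' | ε; A2' -> S A2' | a a A2' | ε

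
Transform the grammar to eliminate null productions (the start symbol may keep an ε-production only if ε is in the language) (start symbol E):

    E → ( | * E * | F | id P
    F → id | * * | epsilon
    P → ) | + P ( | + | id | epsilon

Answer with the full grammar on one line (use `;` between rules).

E → ( | * E * | * * | F | id P | id | ε; F → id | * *; P → ) | + P ( | + ( | + | id

Nullable nonterminals: {E, F, P}.
ε ∈ L(G) since E is nullable, so keep E → ε.
For each production, add variants omitting each subset of nullable occurrences: E → * E * gives * E * | * *. E → id P gives id P | id. P → + P ( gives + P ( | + (.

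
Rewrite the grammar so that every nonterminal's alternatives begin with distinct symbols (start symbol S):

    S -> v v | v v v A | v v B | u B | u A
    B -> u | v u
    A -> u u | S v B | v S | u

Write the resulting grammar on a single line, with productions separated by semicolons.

S has alternatives sharing prefix 'v v': factor to S → v v S' with S' → ε | v A | B.
S has alternatives sharing prefix 'u': factor to S → u S'' with S'' → B | A.
A has alternatives sharing prefix 'u': factor to A → u A' with A' → u | ε.

S -> v v S' | u S''; B -> u | v u; A -> S v B | v S | u A'; S' -> eps | v A | B; S'' -> B | A; A' -> u | eps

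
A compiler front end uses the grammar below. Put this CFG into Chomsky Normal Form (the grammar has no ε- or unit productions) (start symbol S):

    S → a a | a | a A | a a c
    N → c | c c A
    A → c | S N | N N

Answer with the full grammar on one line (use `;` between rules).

Introduce a nonterminal for each terminal appearing in a rule of length ≥ 2: X1 → a, X2 → c.
Binarize each right-hand side of length ≥ 3 by chaining fresh nonterminals (Y1, Y2, …): affected rules were S → X1 X1 X2; N → X2 X2 A.

S → X1 X1 | a | X1 A | X1 Y1; N → c | X2 Y2; A → c | S N | N N; X1 → a; X2 → c; Y1 → X1 X2; Y2 → X2 A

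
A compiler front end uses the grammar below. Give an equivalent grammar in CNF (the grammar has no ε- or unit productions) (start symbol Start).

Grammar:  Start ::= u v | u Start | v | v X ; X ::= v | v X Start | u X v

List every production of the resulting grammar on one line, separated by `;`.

Introduce a nonterminal for each terminal appearing in a rule of length ≥ 2: X1 → u, X2 → v.
Binarize each right-hand side of length ≥ 3 by chaining fresh nonterminals (Y1, Y2, …): affected rules were X → X2 X Start; X → X1 X X2.

Start ::= X1 X2 | X1 Start | v | X2 X; X ::= v | X2 Y1 | X1 Y2; X1 ::= u; X2 ::= v; Y1 ::= X Start; Y2 ::= X X2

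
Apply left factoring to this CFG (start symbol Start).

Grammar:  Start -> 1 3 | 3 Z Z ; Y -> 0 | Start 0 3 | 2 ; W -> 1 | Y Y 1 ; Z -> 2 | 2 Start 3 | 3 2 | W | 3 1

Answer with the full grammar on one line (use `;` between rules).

Z has alternatives sharing prefix '2': factor to Z → 2 Z1 with Z1 → ε | Start 3.
Z has alternatives sharing prefix '3': factor to Z → 3 Z2 with Z2 → 2 | 1.

Start -> 1 3 | 3 Z Z; Y -> 0 | Start 0 3 | 2; W -> 1 | Y Y 1; Z -> W | 2 Z1 | 3 Z2; Z1 -> ε | Start 3; Z2 -> 2 | 1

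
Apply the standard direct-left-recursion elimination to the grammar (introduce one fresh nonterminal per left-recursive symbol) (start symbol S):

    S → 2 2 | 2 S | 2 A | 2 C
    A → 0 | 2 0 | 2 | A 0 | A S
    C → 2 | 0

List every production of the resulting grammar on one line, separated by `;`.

S → 2 2 | 2 S | 2 A | 2 C; A → 0 A' | 2 0 A' | 2 A'; C → 2 | 0; A' → 0 A' | S A' | ε

A is directly left-recursive.
For A: α = {0, S}, β = {0, 2 0, 2}. Rewrite as A → β A' and A' → α A' | ε.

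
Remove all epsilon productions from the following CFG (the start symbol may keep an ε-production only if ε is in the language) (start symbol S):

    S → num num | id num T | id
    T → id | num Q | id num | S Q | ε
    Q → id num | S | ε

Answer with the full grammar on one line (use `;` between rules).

The nullable symbols are {Q, T}.
ε ∉ L(G), so no ε-production is kept.
Add the nullable-subset variants: S → id num T gives id num T | id num. T → num Q gives num Q | num. T → S Q gives S Q | S.

S → num num | id num T | id num | id; T → id | num Q | num | id num | S Q | S; Q → id num | S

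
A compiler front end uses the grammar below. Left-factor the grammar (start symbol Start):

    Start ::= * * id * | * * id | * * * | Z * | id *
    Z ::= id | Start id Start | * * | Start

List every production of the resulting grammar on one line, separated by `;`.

Start has alternatives sharing prefix '* *': factor to Start → * * Start1 with Start1 → id * | id | *.
Z has alternatives sharing prefix 'Start': factor to Z → Start Z1 with Z1 → id Start | ε.
Start1 has alternatives sharing prefix 'id': factor to Start1 → id Start11 with Start11 → * | ε.

Start ::= Z * | id * | * * Start1; Z ::= id | * * | Start Z1; Start1 ::= * | id Start11; Z1 ::= id Start | ε; Start11 ::= * | ε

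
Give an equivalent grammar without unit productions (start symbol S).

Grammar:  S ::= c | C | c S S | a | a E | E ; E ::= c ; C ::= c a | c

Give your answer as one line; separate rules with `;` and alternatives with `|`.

Unit pairs: S ⇒* {C, E}.
For each unit pair (A, B), copy every non-unit production of B to A, then drop all unit productions.

S ::= c | c a | c S S | a | a E; E ::= c; C ::= c a | c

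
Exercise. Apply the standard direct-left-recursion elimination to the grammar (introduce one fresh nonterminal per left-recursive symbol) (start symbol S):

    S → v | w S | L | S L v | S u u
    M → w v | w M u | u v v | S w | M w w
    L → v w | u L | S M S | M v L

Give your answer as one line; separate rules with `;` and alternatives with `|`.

S, M are directly left-recursive.
For S: α = {L v, u u}, β = {v, w S, L}. Rewrite as S → β S' and S' → α S' | ε.
For M: α = {w w}, β = {w v, w M u, u v v, S w}. Rewrite as M → β M' and M' → α M' | ε.

S → v S' | w S S' | L S'; M → w v M' | w M u M' | u v v M' | S w M'; L → v w | u L | S M S | M v L; S' → L v S' | u u S' | ε; M' → w w M' | ε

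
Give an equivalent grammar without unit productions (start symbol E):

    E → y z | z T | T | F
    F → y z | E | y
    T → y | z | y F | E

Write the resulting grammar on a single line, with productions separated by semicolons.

Unit pairs: E ⇒* {F, T}; F ⇒* {E, T}; T ⇒* {E, F}.
For each unit pair (A, B), copy every non-unit production of B to A, then drop all unit productions.

E → y z | z T | y | z | y F; F → y z | z T | y | z | y F; T → y z | z T | y | z | y F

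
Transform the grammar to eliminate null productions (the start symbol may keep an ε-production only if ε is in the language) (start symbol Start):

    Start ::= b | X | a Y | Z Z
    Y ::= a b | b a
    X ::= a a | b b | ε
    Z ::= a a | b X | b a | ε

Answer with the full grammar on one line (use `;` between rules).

Start ::= b | X | a Y | Z Z | Z | ε; Y ::= a b | b a; X ::= a a | b b; Z ::= a a | b X | b | b a

Nullable nonterminals: {Start, X, Z}.
ε ∈ L(G) since Start is nullable, so keep Start → ε.
Add the nullable-subset variants: Start → Z Z gives Z Z | Z. Z → b X gives b X | b.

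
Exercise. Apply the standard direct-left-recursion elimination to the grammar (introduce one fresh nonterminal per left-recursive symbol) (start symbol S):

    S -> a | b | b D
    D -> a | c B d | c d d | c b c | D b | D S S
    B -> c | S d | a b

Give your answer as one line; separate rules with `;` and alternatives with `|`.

S -> a | b | b D; D -> a D' | c B d D' | c d d D' | c b c D'; B -> c | S d | a b; D' -> b D' | S S D' | ε

Left recursion appears on D.
For D: α = {b, S S}, β = {a, c B d, c d d, c b c}. Rewrite as D → β D' and D' → α D' | ε.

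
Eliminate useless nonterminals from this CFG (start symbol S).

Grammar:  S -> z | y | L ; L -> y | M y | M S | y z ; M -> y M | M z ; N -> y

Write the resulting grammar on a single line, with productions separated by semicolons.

S -> z | y | L; L -> y | y z

Generating nonterminals: {L, N, S}.
Reachable from S after that: {L, S}.
Removed useless symbols: {M, N} and every production mentioning them.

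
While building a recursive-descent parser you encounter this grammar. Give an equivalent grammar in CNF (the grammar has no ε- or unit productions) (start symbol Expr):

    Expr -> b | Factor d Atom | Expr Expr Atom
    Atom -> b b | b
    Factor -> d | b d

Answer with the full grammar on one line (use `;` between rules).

Introduce a nonterminal for each terminal appearing in a rule of length ≥ 2: X1 → d, X2 → b.
Binarize each right-hand side of length ≥ 3 by chaining fresh nonterminals (Y1, Y2, …): affected rules were Expr → Factor X1 Atom; Expr → Expr Expr Atom.

Expr -> b | Factor Y1 | Expr Y2; Atom -> X2 X2 | b; Factor -> d | X2 X1; X1 -> d; X2 -> b; Y1 -> X1 Atom; Y2 -> Expr Atom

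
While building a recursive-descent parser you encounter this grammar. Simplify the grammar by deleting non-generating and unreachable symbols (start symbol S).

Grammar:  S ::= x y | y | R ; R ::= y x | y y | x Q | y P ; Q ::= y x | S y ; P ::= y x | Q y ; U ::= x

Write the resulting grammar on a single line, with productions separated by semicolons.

S ::= x y | y | R; R ::= y x | y y | x Q | y P; Q ::= y x | S y; P ::= y x | Q y

Generating nonterminals: {P, Q, R, S, U}.
Reachable from S after that: {P, Q, R, S}.
Removed useless symbols: {U} and every production mentioning them.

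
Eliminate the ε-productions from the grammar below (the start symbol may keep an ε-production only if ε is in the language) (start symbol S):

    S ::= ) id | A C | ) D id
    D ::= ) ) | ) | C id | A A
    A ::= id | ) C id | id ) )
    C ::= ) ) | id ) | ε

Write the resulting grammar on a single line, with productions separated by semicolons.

Nullable nonterminals: {C}.
ε ∉ L(G), so no ε-production is kept.
Expand every rule over subsets of its nullable positions: S → A C gives A C | A. D → C id gives C id | id. A → ) C id gives ) C id | ) id.

S ::= ) id | A C | A | ) D id; D ::= ) ) | ) | C id | id | A A; A ::= id | ) C id | ) id | id ) ); C ::= ) ) | id )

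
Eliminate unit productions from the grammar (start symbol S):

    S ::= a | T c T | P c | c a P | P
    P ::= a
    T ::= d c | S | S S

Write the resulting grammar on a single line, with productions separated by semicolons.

S ::= a | T c T | P c | c a P; P ::= a; T ::= a | T c T | P c | c a P | d c | S S

Unit pairs: S ⇒* {P}; T ⇒* {P, S}.
Replace each nonterminal's rules with the union of the non-unit rules of every nonterminal it unit-derives.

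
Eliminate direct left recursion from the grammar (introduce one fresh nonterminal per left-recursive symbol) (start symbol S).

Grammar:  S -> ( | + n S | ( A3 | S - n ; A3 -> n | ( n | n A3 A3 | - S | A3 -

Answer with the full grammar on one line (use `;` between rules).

S -> ( S' | + n S S' | ( A3 S'; A3 -> n A3' | ( n A3' | n A3 A3 A3' | - S A3'; S' -> - n S' | ε; A3' -> - A3' | ε

S, A3 are directly left-recursive.
For S: α = {- n}, β = {(, + n S, ( A3}. Rewrite as S → β S' and S' → α S' | ε.
For A3: α = {-}, β = {n, ( n, n A3 A3, - S}. Rewrite as A3 → β A3' and A3' → α A3' | ε.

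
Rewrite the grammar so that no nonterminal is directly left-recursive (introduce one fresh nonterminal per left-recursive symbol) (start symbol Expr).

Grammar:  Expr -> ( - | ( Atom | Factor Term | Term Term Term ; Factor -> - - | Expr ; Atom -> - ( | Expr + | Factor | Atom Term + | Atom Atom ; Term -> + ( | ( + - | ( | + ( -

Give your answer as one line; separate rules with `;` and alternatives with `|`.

Atom is directly left-recursive.
For Atom: α = {Term +, Atom}, β = {- (, Expr +, Factor}. Rewrite as Atom → β Atom1 and Atom1 → α Atom1 | ε.

Expr -> ( - | ( Atom | Factor Term | Term Term Term; Factor -> - - | Expr; Atom -> - ( Atom1 | Expr + Atom1 | Factor Atom1; Term -> + ( | ( + - | ( | + ( -; Atom1 -> Term + Atom1 | Atom Atom1 | ε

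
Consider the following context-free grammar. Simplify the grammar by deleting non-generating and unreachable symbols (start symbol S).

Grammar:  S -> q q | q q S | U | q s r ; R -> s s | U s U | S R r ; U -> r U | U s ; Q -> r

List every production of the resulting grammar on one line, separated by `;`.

S -> q q | q q S | q s r

Generating nonterminals: {Q, R, S}.
Reachable from S after that: {S}.
Removed useless symbols: {Q, R, U} and every production mentioning them.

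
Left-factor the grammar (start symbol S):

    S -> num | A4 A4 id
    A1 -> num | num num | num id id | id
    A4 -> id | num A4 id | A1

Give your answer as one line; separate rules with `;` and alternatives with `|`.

A1 has alternatives sharing prefix 'num': factor to A1 → num A1' with A1' → ε | num | id id.

S -> num | A4 A4 id; A1 -> id | num A1'; A4 -> id | num A4 id | A1; A1' -> ε | num | id id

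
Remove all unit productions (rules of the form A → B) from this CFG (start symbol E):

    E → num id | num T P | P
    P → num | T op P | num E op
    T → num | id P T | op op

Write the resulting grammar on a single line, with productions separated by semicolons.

Unit pairs: E ⇒* {P}.
Replace each nonterminal's rules with the union of the non-unit rules of every nonterminal it unit-derives.

E → num id | num T P | num | T op P | num E op; P → num | T op P | num E op; T → num | id P T | op op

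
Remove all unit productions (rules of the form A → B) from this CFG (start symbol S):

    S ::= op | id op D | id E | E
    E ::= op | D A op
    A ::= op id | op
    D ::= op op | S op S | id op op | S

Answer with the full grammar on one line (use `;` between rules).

S ::= op | D A op | id op D | id E; E ::= op | D A op; A ::= op id | op; D ::= op | id op D | id E | D A op | op op | S op S | id op op

Unit pairs: D ⇒* {E, S}; S ⇒* {E}.
Replace each nonterminal's rules with the union of the non-unit rules of every nonterminal it unit-derives.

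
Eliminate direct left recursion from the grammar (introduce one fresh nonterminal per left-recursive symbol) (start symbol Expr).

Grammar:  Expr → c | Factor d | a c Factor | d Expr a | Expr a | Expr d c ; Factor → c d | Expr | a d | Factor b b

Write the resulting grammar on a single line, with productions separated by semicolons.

Expr → c Expr1 | Factor d Expr1 | a c Factor Expr1 | d Expr a Expr1; Factor → c d Factor1 | Expr Factor1 | a d Factor1; Expr1 → a Expr1 | d c Expr1 | ε; Factor1 → b b Factor1 | ε

Expr, Factor are directly left-recursive.
For Expr: α = {a, d c}, β = {c, Factor d, a c Factor, d Expr a}. Rewrite as Expr → β Expr1 and Expr1 → α Expr1 | ε.
For Factor: α = {b b}, β = {c d, Expr, a d}. Rewrite as Factor → β Factor1 and Factor1 → α Factor1 | ε.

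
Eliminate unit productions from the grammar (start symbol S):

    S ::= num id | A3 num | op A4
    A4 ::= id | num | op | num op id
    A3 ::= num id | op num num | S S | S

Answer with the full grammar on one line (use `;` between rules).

S ::= num id | A3 num | op A4; A4 ::= id | num | op | num op id; A3 ::= num id | A3 num | op A4 | op num num | S S

Unit pairs: A3 ⇒* {S}.
Replace each nonterminal's rules with the union of the non-unit rules of every nonterminal it unit-derives.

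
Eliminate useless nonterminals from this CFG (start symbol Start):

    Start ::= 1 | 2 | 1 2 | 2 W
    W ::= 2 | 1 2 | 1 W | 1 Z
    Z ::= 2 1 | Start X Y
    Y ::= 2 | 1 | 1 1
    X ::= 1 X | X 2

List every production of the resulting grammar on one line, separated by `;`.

Generating nonterminals: {Start, W, Y, Z}.
Reachable from Start after that: {Start, W, Z}.
Removed useless symbols: {X, Y} and every production mentioning them.

Start ::= 1 | 2 | 1 2 | 2 W; W ::= 2 | 1 2 | 1 W | 1 Z; Z ::= 2 1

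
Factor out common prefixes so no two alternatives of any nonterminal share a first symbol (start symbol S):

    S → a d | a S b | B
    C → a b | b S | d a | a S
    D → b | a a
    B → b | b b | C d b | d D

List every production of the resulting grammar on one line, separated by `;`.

S → B | a S'; C → b S | d a | a C'; D → b | a a; B → C d b | d D | b B'; S' → d | S b; C' → b | S; B' → ε | b

S has alternatives sharing prefix 'a': factor to S → a S' with S' → d | S b.
C has alternatives sharing prefix 'a': factor to C → a C' with C' → b | S.
B has alternatives sharing prefix 'b': factor to B → b B' with B' → ε | b.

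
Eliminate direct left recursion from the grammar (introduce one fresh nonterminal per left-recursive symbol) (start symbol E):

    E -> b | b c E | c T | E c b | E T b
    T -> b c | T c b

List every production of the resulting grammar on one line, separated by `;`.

Left recursion appears on E, T.
For E: α = {c b, T b}, β = {b, b c E, c T}. Rewrite as E → β E' and E' → α E' | ε.
For T: α = {c b}, β = {b c}. Rewrite as T → β T' and T' → α T' | ε.

E -> b E' | b c E E' | c T E'; T -> b c T'; E' -> c b E' | T b E' | ε; T' -> c b T' | ε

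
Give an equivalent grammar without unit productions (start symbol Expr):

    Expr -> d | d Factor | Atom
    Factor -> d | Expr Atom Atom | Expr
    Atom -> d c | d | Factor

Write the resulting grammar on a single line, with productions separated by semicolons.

Unit pairs: Atom ⇒* {Expr, Factor}; Expr ⇒* {Atom, Factor}; Factor ⇒* {Atom, Expr}.
Replace each nonterminal's rules with the union of the non-unit rules of every nonterminal it unit-derives.

Expr -> d c | d | Expr Atom Atom | d Factor; Factor -> d c | d | Expr Atom Atom | d Factor; Atom -> d c | d | Expr Atom Atom | d Factor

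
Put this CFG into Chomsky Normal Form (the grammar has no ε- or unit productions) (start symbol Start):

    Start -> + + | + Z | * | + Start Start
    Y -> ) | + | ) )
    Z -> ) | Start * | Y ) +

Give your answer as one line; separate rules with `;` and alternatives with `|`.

Introduce a nonterminal for each terminal appearing in a rule of length ≥ 2: X1 → +, X2 → ), X3 → *.
Binarize each right-hand side of length ≥ 3 by chaining fresh nonterminals (Y1, Y2, …): affected rules were Start → X1 Start Start; Z → Y X2 X1.

Start -> X1 X1 | X1 Z | * | X1 Y1; Y -> ) | + | X2 X2; Z -> ) | Start X3 | Y Y2; X1 -> +; X2 -> ); X3 -> *; Y1 -> Start Start; Y2 -> X2 X1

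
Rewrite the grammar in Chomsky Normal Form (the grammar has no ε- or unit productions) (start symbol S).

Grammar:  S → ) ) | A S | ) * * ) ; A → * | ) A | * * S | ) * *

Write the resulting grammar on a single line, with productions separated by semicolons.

S → X1 X1 | A S | X1 Y1; A → * | X1 A | X2 Y3 | X1 Y4; X1 → ); X2 → *; Y1 → X2 Y2; Y2 → X2 X1; Y3 → X2 S; Y4 → X2 X2

Introduce a nonterminal for each terminal appearing in a rule of length ≥ 2: X1 → ), X2 → *.
Binarize each right-hand side of length ≥ 3 by chaining fresh nonterminals (Y1, Y2, …): affected rules were S → X1 X2 X2 X1; A → X2 X2 S; A → X1 X2 X2.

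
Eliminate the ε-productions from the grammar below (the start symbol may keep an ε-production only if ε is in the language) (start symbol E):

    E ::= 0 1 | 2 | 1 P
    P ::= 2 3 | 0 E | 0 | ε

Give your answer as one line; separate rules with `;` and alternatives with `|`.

The nullable symbols are {P}.
ε ∉ L(G), so no ε-production is kept.
Expand every rule over subsets of its nullable positions: E → 1 P gives 1 P | 1.

E ::= 0 1 | 2 | 1 P | 1; P ::= 2 3 | 0 E | 0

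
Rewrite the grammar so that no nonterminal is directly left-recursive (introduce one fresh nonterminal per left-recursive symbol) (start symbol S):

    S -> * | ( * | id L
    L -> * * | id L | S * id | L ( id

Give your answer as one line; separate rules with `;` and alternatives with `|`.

S -> * | ( * | id L; L -> * * L' | id L L' | S * id L'; L' -> ( id L' | ε

L is directly left-recursive.
For L: α = {( id}, β = {* *, id L, S * id}. Rewrite as L → β L' and L' → α L' | ε.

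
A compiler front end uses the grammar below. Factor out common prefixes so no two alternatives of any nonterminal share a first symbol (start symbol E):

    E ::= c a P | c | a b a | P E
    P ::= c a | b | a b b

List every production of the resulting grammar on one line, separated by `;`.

E ::= a b a | P E | c E'; P ::= c a | b | a b b; E' ::= a P | epsilon

E has alternatives sharing prefix 'c': factor to E → c E' with E' → a P | ε.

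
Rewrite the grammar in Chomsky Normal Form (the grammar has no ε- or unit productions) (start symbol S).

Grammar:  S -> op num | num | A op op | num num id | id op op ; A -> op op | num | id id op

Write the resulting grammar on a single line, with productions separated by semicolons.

Introduce a nonterminal for each terminal appearing in a rule of length ≥ 2: X1 → op, X2 → num, X3 → id.
Binarize each right-hand side of length ≥ 3 by chaining fresh nonterminals (Y1, Y2, …): affected rules were S → A X1 X1; S → X2 X2 X3; S → X3 X1 X1; A → X3 X3 X1.

S -> X1 X2 | num | A Y1 | X2 Y2 | X3 Y3; A -> X1 X1 | num | X3 Y4; X1 -> op; X2 -> num; X3 -> id; Y1 -> X1 X1; Y2 -> X2 X3; Y3 -> X1 X1; Y4 -> X3 X1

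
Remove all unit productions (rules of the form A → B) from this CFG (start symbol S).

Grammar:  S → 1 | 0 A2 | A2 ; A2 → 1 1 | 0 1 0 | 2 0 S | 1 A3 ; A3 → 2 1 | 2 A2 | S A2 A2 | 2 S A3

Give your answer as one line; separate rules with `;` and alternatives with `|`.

Unit pairs: S ⇒* {A2}.
For each unit pair (A, B), copy every non-unit production of B to A, then drop all unit productions.

S → 1 1 | 0 1 0 | 2 0 S | 1 A3 | 1 | 0 A2; A2 → 1 1 | 0 1 0 | 2 0 S | 1 A3; A3 → 2 1 | 2 A2 | S A2 A2 | 2 S A3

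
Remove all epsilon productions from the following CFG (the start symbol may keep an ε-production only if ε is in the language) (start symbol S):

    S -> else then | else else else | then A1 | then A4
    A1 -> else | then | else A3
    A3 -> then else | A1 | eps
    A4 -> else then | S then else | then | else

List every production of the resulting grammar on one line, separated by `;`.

S -> else then | else else else | then A1 | then A4; A1 -> else | then | else A3; A3 -> then else | A1; A4 -> else then | S then else | then | else

Nullable set = {A3}.
ε ∉ L(G), so no ε-production is kept.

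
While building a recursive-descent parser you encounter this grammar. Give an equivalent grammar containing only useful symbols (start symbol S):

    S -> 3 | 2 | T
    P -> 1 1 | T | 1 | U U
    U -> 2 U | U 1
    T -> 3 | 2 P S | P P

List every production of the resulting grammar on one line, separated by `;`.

S -> 3 | 2 | T; P -> 1 1 | T | 1; T -> 3 | 2 P S | P P

Generating nonterminals: {P, S, T}.
Reachable from S after that: {P, S, T}.
Removed useless symbols: {U} and every production mentioning them.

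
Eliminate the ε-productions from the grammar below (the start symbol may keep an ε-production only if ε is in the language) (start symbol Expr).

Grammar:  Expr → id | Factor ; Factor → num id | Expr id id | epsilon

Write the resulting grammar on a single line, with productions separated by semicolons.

Expr → id | Factor | ε; Factor → num id | Expr id id | id id

The nullable symbols are {Expr, Factor}.
ε ∈ L(G) since Expr is nullable, so keep Expr → ε.
Add the nullable-subset variants: Factor → Expr id id gives Expr id id | id id.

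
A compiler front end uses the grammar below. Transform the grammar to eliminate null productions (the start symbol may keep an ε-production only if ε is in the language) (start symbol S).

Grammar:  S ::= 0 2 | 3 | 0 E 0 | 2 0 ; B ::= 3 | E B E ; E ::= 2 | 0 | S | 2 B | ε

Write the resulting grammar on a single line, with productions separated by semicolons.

Nullable set = {E}.
ε ∉ L(G), so no ε-production is kept.
For each production, add variants omitting each subset of nullable occurrences: S → 0 E 0 gives 0 E 0 | 0 0. B → E B E gives E B E | E B | B E.

S ::= 0 2 | 3 | 0 E 0 | 0 0 | 2 0; B ::= 3 | E B E | E B | B E; E ::= 2 | 0 | S | 2 B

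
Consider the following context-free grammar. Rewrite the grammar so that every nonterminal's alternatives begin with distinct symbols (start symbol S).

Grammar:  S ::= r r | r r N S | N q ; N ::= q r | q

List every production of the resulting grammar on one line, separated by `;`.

S ::= N q | r r S'; N ::= q N'; S' ::= ε | N S; N' ::= r | ε

S has alternatives sharing prefix 'r r': factor to S → r r S' with S' → ε | N S.
N has alternatives sharing prefix 'q': factor to N → q N' with N' → r | ε.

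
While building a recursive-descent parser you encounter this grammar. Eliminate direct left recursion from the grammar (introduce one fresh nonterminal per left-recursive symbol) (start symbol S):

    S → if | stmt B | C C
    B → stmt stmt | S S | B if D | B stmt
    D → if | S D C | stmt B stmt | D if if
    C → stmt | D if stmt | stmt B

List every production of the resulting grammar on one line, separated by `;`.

S → if | stmt B | C C; B → stmt stmt B' | S S B'; D → if D' | S D C D' | stmt B stmt D'; C → stmt | D if stmt | stmt B; B' → if D B' | stmt B' | eps; D' → if if D' | eps

B, D are directly left-recursive.
For B: α = {if D, stmt}, β = {stmt stmt, S S}. Rewrite as B → β B' and B' → α B' | ε.
For D: α = {if if}, β = {if, S D C, stmt B stmt}. Rewrite as D → β D' and D' → α D' | ε.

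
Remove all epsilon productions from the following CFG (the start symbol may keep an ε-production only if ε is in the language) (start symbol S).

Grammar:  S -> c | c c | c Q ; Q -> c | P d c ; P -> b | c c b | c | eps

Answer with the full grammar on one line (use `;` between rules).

S -> c | c c | c Q; Q -> c | P d c | d c; P -> b | c c b | c

Nullable set = {P}.
ε ∉ L(G), so no ε-production is kept.
For each production, add variants omitting each subset of nullable occurrences: Q → P d c gives P d c | d c.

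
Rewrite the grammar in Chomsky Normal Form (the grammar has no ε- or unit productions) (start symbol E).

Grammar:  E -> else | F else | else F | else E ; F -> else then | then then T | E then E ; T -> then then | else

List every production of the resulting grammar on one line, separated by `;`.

E -> else | F X1 | X1 F | X1 E; F -> X1 X2 | X2 Y1 | E Y2; T -> X2 X2 | else; X1 -> else; X2 -> then; Y1 -> X2 T; Y2 -> X2 E

Introduce a nonterminal for each terminal appearing in a rule of length ≥ 2: X1 → else, X2 → then.
Binarize each right-hand side of length ≥ 3 by chaining fresh nonterminals (Y1, Y2, …): affected rules were F → X2 X2 T; F → E X2 E.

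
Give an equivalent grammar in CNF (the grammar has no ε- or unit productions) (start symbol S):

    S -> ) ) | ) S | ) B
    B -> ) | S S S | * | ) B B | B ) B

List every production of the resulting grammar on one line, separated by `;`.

Introduce a nonterminal for each terminal appearing in a rule of length ≥ 2: X1 → ).
Binarize each right-hand side of length ≥ 3 by chaining fresh nonterminals (Y1, Y2, …): affected rules were B → S S S; B → X1 B B; B → B X1 B.

S -> X1 X1 | X1 S | X1 B; B -> ) | S Y1 | * | X1 Y2 | B Y3; X1 -> ); Y1 -> S S; Y2 -> B B; Y3 -> X1 B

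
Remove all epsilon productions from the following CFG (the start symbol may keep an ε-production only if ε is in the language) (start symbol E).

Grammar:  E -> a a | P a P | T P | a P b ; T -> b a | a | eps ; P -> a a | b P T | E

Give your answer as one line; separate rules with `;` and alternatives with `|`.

Nullable nonterminals: {T}.
ε ∉ L(G), so no ε-production is kept.
Add the nullable-subset variants: E → T P gives T P | P. P → b P T gives b P T | b P.

E -> a a | P a P | T P | P | a P b; T -> b a | a; P -> a a | b P T | b P | E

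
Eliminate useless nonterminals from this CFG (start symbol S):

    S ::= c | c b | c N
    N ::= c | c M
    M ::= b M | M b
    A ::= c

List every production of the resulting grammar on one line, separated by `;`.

S ::= c | c b | c N; N ::= c

Generating nonterminals: {A, N, S}.
Reachable from S after that: {N, S}.
Removed useless symbols: {A, M} and every production mentioning them.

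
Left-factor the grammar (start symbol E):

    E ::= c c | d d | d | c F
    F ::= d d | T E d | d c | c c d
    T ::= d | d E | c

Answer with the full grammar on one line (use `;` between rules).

E has alternatives sharing prefix 'c': factor to E → c E' with E' → c | F.
E has alternatives sharing prefix 'd': factor to E → d E'' with E'' → d | ε.
F has alternatives sharing prefix 'd': factor to F → d F' with F' → d | c.
T has alternatives sharing prefix 'd': factor to T → d T' with T' → ε | E.

E ::= c E' | d E''; F ::= T E d | c c d | d F'; T ::= c | d T'; E' ::= c | F; E'' ::= d | ε; F' ::= d | c; T' ::= ε | E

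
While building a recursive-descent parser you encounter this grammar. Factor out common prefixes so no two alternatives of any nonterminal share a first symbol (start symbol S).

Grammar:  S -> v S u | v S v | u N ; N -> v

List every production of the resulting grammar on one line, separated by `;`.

S has alternatives sharing prefix 'v S': factor to S → v S S' with S' → u | v.

S -> u N | v S S'; N -> v; S' -> u | v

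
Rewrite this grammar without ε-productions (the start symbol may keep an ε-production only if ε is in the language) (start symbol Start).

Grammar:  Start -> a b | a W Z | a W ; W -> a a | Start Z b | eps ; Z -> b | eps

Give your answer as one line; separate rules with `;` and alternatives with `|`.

Start -> a b | a W Z | a W | a Z | a; W -> a a | Start Z b | Start b; Z -> b

Nullable nonterminals: {W, Z}.
ε ∉ L(G), so no ε-production is kept.
Add the nullable-subset variants: Start → a W Z gives a W Z | a W | a Z | a. W → Start Z b gives Start Z b | Start b.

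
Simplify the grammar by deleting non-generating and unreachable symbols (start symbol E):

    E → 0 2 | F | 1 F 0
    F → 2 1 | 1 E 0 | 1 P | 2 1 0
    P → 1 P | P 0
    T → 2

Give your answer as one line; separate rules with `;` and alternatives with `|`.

Generating nonterminals: {E, F, T}.
Reachable from E after that: {E, F}.
Removed useless symbols: {P, T} and every production mentioning them.

E → 0 2 | F | 1 F 0; F → 2 1 | 1 E 0 | 2 1 0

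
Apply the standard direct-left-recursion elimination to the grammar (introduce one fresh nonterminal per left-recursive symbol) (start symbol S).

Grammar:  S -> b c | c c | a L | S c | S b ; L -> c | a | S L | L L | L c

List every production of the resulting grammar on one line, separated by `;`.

S, L are directly left-recursive.
For S: α = {c, b}, β = {b c, c c, a L}. Rewrite as S → β S' and S' → α S' | ε.
For L: α = {L, c}, β = {c, a, S L}. Rewrite as L → β L' and L' → α L' | ε.

S -> b c S' | c c S' | a L S'; L -> c L' | a L' | S L L'; S' -> c S' | b S' | epsilon; L' -> L L' | c L' | epsilon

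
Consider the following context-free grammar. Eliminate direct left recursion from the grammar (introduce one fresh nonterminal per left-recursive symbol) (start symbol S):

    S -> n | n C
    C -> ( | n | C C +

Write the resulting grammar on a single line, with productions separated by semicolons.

S -> n | n C; C -> ( C' | n C'; C' -> C + C' | ε

C is directly left-recursive.
For C: α = {C +}, β = {(, n}. Rewrite as C → β C' and C' → α C' | ε.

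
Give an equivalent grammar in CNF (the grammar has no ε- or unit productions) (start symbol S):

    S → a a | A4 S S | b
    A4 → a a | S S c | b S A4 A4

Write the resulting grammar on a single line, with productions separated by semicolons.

Introduce a nonterminal for each terminal appearing in a rule of length ≥ 2: X1 → a, X2 → c, X3 → b.
Binarize each right-hand side of length ≥ 3 by chaining fresh nonterminals (Y1, Y2, …): affected rules were S → A4 S S; A4 → S S X2; A4 → X3 S A4 A4.

S → X1 X1 | A4 Y1 | b; A4 → X1 X1 | S Y2 | X3 Y3; X1 → a; X2 → c; X3 → b; Y1 → S S; Y2 → S X2; Y3 → S Y4; Y4 → A4 A4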